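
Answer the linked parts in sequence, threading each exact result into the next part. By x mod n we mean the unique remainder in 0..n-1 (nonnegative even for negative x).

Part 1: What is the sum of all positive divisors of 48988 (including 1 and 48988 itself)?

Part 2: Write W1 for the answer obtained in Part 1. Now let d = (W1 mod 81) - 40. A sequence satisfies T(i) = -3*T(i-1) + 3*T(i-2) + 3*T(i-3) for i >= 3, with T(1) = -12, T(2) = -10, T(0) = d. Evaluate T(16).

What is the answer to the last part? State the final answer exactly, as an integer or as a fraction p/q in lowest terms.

Part 1: 48988 = 2^2 * 37 * 331; sigma = (1 + 2 + 4) * (1 + 37) * (1 + 331) = 7 * 38 * 332 = 88312; answer 88312
Part 2: W1 = 88312; d = -18; T(3) = -3*(-10) + 3*(-12) + 3*(-18) = -60; iterating: T(3)=-60, T(4)=114, T(5)=-552, T(6)=1818, T(7)=-6768, T(8)=24102, T(9)=-87156, T(10)=313470, T(11)=-1129572, T(12)=4067658, T(13)=-14651280, T(14)=52768098, T(15)=-190055160, T(16)=684515934; answer 684515934

684515934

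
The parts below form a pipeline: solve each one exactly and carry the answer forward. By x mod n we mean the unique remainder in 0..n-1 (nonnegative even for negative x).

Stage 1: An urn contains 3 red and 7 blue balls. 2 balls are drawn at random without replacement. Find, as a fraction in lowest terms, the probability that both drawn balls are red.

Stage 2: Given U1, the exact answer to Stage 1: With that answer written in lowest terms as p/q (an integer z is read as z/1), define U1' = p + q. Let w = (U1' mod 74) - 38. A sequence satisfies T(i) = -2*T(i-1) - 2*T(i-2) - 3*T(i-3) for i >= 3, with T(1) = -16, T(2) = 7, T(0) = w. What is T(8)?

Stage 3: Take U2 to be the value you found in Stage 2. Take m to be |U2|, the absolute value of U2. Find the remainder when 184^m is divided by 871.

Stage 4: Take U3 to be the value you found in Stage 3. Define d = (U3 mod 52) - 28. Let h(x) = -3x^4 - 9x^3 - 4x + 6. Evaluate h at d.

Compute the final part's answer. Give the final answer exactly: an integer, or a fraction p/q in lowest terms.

Stage 1: total draws C(10,2) = 45; favorable C(3,2) = 3; P = 1/15; answer 1/15
Stage 2: U1 = 1/15; threaded value p + q = 16; w = -22; T(3) = -2*(7) - 2*(-16) - 3*(-22) = 84; iterating: T(3)=84, T(4)=-134, T(5)=79, T(6)=-142, T(7)=528, T(8)=-1009; answer -1009
Stage 3: U2 = -1009; m = 1009; squarings mod 871: 184^1=184, 184^2=758, 184^4=575, 184^8=516, 184^16=601, 184^32=607, 184^64=16, 184^128=256, 184^256=211, 184^512=100; 184^1009 = 184^1 * 184^16 * 184^32 * 184^64 * 184^128 * 184^256 * 184^512 = 379 (mod 871); answer 379
Stage 4: U3 = 379; d = -13; -3*(-13)^4 - 9*(-13)^3 - 4*(-13)^1 + 6 = (-85683) + (19773) + (52) + (6) = -65852; answer -65852

-65852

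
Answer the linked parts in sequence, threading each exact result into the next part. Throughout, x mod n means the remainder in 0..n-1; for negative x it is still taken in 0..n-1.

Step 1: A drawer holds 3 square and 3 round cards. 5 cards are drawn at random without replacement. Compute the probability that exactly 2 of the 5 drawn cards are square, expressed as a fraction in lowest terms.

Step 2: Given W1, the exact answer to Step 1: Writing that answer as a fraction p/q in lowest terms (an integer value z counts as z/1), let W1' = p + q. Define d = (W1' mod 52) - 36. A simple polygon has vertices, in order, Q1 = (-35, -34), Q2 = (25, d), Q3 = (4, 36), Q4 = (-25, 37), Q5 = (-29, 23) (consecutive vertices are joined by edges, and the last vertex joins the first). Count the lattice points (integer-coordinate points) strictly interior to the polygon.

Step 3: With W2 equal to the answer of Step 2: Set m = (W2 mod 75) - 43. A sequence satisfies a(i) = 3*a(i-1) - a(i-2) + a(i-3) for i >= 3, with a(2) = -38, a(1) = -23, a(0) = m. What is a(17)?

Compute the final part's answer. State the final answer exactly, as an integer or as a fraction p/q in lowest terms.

-162749279

Step 1: total draws C(6,5) = 6; favorable C(3,2)*C(3,3) = 3; P = 1/2; answer 1/2
Step 2: W1 = 1/2; threaded value p + q = 3; d = -33; cross terms: (-35*-33 - 25*-34)=2005, (25*36 - 4*-33)=1032, (4*37 - -25*36)=1048, (-25*23 - -29*37)=498, (-29*-34 - -35*23)=1791; twice the area = |6374| = 6374; area = 3187; boundary points = 1 + 3 + 1 + 2 + 3 = 10; strictly interior points = area - boundary/2 + 1 = 3183; answer 3183
Step 3: W2 = 3183; m = -10; a(3) = 3*(-38) - 1*(-23) + 1*(-10) = -101; iterating: a(3)=-101, a(4)=-288, a(5)=-801, a(6)=-2216, a(7)=-6135, a(8)=-16990, a(9)=-47051, a(10)=-130298, a(11)=-360833, a(12)=-999252, a(13)=-2767221, a(14)=-7663244, a(15)=-21221763, a(16)=-58769266, a(17)=-162749279; answer -162749279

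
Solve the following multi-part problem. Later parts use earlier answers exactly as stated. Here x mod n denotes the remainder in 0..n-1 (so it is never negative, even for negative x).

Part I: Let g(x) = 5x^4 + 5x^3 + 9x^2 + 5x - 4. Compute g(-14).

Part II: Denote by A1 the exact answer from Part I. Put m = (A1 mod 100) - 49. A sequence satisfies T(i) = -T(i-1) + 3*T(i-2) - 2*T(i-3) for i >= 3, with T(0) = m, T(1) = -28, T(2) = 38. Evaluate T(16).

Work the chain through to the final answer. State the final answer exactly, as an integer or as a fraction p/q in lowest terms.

Part I: 5*(-14)^4 + 5*(-14)^3 + 9*(-14)^2 + 5*(-14)^1 - 4 = (192080) + (-13720) + (1764) + (-70) + (-4) = 180050; answer 180050
Part II: A1 = 180050; m = 1; T(3) = -1*(38) + 3*(-28) - 2*(1) = -124; iterating: T(3)=-124, T(4)=294, T(5)=-742, T(6)=1872, T(7)=-4686, T(8)=11786, T(9)=-29588, T(10)=74318, T(11)=-186654, T(12)=468784, T(13)=-1177382, T(14)=2957042, T(15)=-7426756, T(16)=18652646; answer 18652646

18652646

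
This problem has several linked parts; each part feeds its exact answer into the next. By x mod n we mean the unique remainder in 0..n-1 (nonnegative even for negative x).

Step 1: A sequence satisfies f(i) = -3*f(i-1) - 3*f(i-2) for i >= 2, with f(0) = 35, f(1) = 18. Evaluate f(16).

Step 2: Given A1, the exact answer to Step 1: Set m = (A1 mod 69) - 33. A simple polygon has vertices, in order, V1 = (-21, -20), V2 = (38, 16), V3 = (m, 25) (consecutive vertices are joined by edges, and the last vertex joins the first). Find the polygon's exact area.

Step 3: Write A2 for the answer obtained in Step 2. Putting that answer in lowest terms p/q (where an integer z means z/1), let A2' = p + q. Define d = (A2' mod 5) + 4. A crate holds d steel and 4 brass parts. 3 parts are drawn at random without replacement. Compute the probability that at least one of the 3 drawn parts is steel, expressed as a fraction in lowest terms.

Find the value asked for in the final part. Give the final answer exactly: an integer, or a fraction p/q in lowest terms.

Step 1: f(2) = -3*(18) - 3*(35) = -159; iterating: f(2)=-159, f(3)=423, f(4)=-792, f(5)=1107, f(6)=-945, f(7)=-486, f(8)=4293, f(9)=-11421, f(10)=21384, f(11)=-29889, f(12)=25515, f(13)=13122, f(14)=-115911, f(15)=308367, f(16)=-577368; answer -577368
Step 2: A1 = -577368; m = -9; cross terms: (-21*16 - 38*-20)=424, (38*25 - -9*16)=1094, (-9*-20 - -21*25)=705; twice the area = |2223| = 2223; area = 2223/2; answer 2223/2
Step 3: A2 = 2223/2; threaded value p + q = 2225; d = 4; total draws C(8,3) = 56; complement C(4,3) = 4; favorable 56 - 4 = 52; P = 13/14; answer 13/14

13/14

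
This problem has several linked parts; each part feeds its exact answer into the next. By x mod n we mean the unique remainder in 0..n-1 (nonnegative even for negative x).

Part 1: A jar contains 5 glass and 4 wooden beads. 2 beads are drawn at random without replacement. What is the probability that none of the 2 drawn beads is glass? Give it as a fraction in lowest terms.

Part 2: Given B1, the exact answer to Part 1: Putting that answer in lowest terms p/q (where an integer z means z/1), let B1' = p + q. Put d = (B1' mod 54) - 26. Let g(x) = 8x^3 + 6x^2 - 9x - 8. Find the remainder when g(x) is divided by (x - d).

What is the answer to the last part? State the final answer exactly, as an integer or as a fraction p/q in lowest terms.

-52543

Part 1: total draws C(9,2) = 36; favorable C(4,2) = 6; P = 1/6; answer 1/6
Part 2: B1 = 1/6; threaded value p + q = 7; d = -19; remainder = value at the root: 8*(-19)^3 + 6*(-19)^2 - 9*(-19)^1 - 8 = (-54872) + (2166) + (171) + (-8) = -52543; answer -52543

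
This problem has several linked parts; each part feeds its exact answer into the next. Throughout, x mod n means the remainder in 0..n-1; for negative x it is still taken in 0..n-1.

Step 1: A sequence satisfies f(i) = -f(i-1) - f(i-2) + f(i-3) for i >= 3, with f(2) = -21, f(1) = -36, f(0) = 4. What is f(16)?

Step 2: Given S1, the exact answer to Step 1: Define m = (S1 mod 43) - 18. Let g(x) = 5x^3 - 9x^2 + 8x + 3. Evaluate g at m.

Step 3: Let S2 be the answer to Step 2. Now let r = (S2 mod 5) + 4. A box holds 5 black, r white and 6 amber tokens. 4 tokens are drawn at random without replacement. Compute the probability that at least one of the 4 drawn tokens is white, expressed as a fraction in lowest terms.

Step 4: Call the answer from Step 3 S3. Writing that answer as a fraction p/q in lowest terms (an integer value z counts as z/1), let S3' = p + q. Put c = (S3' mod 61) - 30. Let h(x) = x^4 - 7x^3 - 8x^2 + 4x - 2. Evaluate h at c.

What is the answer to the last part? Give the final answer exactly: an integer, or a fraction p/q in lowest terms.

Step 1: f(3) = -1*(-21) - 1*(-36) + 1*(4) = 61; iterating: f(3)=61, f(4)=-76, f(5)=-6, f(6)=143, f(7)=-213, f(8)=64, f(9)=292, f(10)=-569, f(11)=341, f(12)=520, f(13)=-1430, f(14)=1251, f(15)=699, f(16)=-3380; answer -3380
Step 2: S1 = -3380; m = -1; 5*(-1)^3 - 9*(-1)^2 + 8*(-1)^1 + 3 = (-5) + (-9) + (-8) + (3) = -19; answer -19
Step 3: S2 = -19; r = 5; total draws C(16,4) = 1820; complement C(11,4) = 330; favorable 1820 - 330 = 1490; P = 149/182; answer 149/182
Step 4: S3 = 149/182; threaded value p + q = 331; c = -4; 1*(-4)^4 - 7*(-4)^3 - 8*(-4)^2 + 4*(-4)^1 - 2 = (256) + (448) + (-128) + (-16) + (-2) = 558; answer 558

558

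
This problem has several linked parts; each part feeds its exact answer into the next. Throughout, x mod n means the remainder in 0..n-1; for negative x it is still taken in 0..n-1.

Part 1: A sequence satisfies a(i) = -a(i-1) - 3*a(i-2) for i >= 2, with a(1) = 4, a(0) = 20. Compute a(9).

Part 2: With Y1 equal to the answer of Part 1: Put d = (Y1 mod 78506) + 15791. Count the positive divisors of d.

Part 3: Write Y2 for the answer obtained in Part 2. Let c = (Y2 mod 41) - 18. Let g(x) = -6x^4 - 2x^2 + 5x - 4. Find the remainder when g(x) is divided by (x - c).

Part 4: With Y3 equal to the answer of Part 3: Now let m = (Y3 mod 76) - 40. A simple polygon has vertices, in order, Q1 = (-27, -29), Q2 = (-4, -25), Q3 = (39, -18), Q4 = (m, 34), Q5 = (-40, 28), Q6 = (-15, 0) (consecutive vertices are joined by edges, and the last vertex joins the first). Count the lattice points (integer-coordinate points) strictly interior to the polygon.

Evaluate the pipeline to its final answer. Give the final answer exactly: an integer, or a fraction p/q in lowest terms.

1697

Part 1: a(2) = -1*(4) - 3*(20) = -64; iterating: a(2)=-64, a(3)=52, a(4)=140, a(5)=-296, a(6)=-124, a(7)=1012, a(8)=-640, a(9)=-2396; answer -2396
Part 2: Y1 = -2396; d = 91901; 91901 = 29 * 3169; number of divisors = (1+1) * (1+1) = 4; answer 4
Part 3: Y2 = 4; c = -14; remainder = value at the root: -6*(-14)^4 - 2*(-14)^2 + 5*(-14)^1 - 4 = (-230496) + (-392) + (-70) + (-4) = -230962; answer -230962
Part 4: Y3 = -230962; m = -38; cross terms: (-27*-25 - -4*-29)=559, (-4*-18 - 39*-25)=1047, (39*34 - -38*-18)=642, (-38*28 - -40*34)=296, (-40*0 - -15*28)=420, (-15*-29 - -27*0)=435; twice the area = |3399| = 3399; area = 3399/2; boundary points = 1 + 1 + 1 + 2 + 1 + 1 = 7; strictly interior points = area - boundary/2 + 1 = 1697; answer 1697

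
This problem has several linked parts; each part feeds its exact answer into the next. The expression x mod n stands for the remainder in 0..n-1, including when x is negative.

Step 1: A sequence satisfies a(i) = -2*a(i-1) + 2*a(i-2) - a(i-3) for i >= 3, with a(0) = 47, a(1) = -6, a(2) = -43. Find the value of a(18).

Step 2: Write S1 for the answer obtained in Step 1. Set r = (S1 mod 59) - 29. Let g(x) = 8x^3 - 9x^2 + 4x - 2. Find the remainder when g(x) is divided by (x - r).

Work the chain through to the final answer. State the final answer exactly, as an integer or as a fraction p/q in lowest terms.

Step 1: a(3) = -2*(-43) + 2*(-6) - 1*(47) = 27; iterating: a(3)=27, a(4)=-134, a(5)=365, a(6)=-1025, a(7)=2914, a(8)=-8243, a(9)=23339, a(10)=-66078, a(11)=187077, a(12)=-529649, a(13)=1499530, a(14)=-4245435, a(15)=12019579, a(16)=-34029558, a(17)=96343709, a(18)=-272766113; answer -272766113
Step 2: S1 = -272766113; r = 3; remainder = value at the root: 8*(3)^3 - 9*(3)^2 + 4*(3)^1 - 2 = (216) + (-81) + (12) + (-2) = 145; answer 145

145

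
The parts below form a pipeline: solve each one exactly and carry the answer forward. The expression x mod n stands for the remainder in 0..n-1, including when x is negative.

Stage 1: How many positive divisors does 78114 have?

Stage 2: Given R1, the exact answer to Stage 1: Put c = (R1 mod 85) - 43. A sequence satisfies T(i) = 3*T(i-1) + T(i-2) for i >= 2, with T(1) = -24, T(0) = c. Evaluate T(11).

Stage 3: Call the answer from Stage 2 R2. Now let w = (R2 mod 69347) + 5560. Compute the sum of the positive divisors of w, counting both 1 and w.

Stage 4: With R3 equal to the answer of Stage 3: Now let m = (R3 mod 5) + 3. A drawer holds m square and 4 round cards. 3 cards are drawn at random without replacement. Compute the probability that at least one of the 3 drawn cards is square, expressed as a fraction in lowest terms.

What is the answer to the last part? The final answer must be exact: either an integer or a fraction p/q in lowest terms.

Stage 1: 78114 = 2 * 3 * 47 * 277; number of divisors = (1+1) * (1+1) * (1+1) * (1+1) = 16; answer 16
Stage 2: R1 = 16; c = -27; T(2) = 3*(-24) + 1*(-27) = -99; iterating: T(2)=-99, T(3)=-321, T(4)=-1062, T(5)=-3507, T(6)=-11583, T(7)=-38256, T(8)=-126351, T(9)=-417309, T(10)=-1378278, T(11)=-4552143; answer -4552143
Stage 3: R2 = -4552143; w = 30319; 30319 is prime, so its only divisors are 1 and 30319; sigma = 1 + 30319 = 30320; answer 30320
Stage 4: R3 = 30320; m = 3; total draws C(7,3) = 35; complement C(4,3) = 4; favorable 35 - 4 = 31; P = 31/35; answer 31/35

31/35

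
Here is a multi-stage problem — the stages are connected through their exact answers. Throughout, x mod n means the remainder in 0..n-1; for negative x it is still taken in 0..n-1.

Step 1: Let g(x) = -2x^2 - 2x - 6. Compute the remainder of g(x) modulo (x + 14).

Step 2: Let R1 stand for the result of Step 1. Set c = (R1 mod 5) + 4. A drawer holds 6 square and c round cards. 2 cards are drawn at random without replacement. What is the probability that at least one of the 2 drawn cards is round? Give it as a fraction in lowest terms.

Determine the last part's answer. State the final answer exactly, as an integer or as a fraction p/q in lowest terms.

Step 1: remainder = value at the root: -2*(-14)^2 - 2*(-14)^1 - 6 = (-392) + (28) + (-6) = -370; answer -370
Step 2: R1 = -370; c = 4; total draws C(10,2) = 45; complement C(6,2) = 15; favorable 45 - 15 = 30; P = 2/3; answer 2/3

2/3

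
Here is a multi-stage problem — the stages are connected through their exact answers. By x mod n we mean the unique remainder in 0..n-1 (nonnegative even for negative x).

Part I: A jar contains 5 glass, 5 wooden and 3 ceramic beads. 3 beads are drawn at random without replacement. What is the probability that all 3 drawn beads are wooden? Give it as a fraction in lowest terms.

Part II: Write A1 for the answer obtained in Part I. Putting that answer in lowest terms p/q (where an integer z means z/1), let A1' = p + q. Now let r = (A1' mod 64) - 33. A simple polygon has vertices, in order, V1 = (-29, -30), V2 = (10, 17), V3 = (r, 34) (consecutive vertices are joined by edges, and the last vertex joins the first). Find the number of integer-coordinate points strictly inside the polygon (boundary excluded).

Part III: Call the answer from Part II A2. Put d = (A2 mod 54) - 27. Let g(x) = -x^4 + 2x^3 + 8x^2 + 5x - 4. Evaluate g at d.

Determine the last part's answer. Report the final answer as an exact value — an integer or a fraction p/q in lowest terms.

Part I: total draws C(13,3) = 286; favorable C(5,3) = 10; P = 5/143; answer 5/143
Part II: A1 = 5/143; threaded value p + q = 148; r = -13; cross terms: (-29*17 - 10*-30)=-193, (10*34 - -13*17)=561, (-13*-30 - -29*34)=1376; twice the area = |1744| = 1744; area = 872; boundary points = 1 + 1 + 16 = 18; strictly interior points = area - boundary/2 + 1 = 864; answer 864
Part III: A2 = 864; d = -27; -1*(-27)^4 + 2*(-27)^3 + 8*(-27)^2 + 5*(-27)^1 - 4 = (-531441) + (-39366) + (5832) + (-135) + (-4) = -565114; answer -565114

-565114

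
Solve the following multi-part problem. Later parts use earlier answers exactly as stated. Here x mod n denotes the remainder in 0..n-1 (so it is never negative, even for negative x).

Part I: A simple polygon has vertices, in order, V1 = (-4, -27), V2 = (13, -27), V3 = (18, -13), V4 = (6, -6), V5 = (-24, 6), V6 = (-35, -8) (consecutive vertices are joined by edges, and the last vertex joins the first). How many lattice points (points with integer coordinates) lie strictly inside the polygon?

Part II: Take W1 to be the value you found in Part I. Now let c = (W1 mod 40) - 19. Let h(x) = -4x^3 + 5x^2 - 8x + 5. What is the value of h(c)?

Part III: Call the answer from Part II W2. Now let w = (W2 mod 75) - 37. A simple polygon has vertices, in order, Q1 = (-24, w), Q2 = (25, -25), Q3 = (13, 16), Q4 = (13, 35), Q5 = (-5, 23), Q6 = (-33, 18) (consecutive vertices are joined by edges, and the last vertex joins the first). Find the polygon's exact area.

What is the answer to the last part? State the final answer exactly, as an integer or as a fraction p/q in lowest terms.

Part I: cross terms: (-4*-27 - 13*-27)=459, (13*-13 - 18*-27)=317, (18*-6 - 6*-13)=-30, (6*6 - -24*-6)=-108, (-24*-8 - -35*6)=402, (-35*-27 - -4*-8)=913; twice the area = |1953| = 1953; area = 1953/2; boundary points = 17 + 1 + 1 + 6 + 1 + 1 = 27; strictly interior points = area - boundary/2 + 1 = 964; answer 964
Part II: W1 = 964; c = -15; -4*(-15)^3 + 5*(-15)^2 - 8*(-15)^1 + 5 = (13500) + (1125) + (120) + (5) = 14750; answer 14750
Part III: W2 = 14750; w = 13; cross terms: (-24*-25 - 25*13)=275, (25*16 - 13*-25)=725, (13*35 - 13*16)=247, (13*23 - -5*35)=474, (-5*18 - -33*23)=669, (-33*13 - -24*18)=3; twice the area = |2393| = 2393; area = 2393/2; answer 2393/2

2393/2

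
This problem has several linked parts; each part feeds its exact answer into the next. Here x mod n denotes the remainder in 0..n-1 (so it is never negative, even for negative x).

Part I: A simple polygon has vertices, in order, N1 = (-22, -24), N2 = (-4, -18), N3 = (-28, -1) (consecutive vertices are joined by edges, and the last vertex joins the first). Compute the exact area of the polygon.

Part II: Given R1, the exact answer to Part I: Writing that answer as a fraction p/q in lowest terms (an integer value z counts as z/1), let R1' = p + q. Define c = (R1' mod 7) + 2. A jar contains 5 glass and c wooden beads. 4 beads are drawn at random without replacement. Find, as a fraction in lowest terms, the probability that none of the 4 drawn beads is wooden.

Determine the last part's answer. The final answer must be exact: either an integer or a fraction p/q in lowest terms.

Part I: cross terms: (-22*-18 - -4*-24)=300, (-4*-1 - -28*-18)=-500, (-28*-24 - -22*-1)=650; twice the area = |450| = 450; area = 225; answer 225
Part II: R1 = 225; threaded value p + q = 226; c = 4; total draws C(9,4) = 126; favorable C(5,4) = 5; P = 5/126; answer 5/126

5/126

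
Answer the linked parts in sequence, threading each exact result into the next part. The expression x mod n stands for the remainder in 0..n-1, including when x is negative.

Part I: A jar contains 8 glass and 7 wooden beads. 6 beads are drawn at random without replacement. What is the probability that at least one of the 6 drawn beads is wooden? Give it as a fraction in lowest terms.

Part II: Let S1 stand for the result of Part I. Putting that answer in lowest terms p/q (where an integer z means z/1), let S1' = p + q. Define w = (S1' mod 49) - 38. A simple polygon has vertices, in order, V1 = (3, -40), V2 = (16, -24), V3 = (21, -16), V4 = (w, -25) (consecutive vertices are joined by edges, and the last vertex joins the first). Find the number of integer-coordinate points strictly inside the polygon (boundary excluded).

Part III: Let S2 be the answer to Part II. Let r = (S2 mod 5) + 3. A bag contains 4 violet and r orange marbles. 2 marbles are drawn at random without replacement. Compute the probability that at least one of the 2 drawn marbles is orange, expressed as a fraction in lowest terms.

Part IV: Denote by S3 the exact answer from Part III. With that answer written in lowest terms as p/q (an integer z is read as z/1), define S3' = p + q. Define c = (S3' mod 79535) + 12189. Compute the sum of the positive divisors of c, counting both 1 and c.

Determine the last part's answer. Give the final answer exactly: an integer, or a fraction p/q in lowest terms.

12880

Part I: total draws C(15,6) = 5005; complement C(8,6) = 28; favorable 5005 - 28 = 4977; P = 711/715; answer 711/715
Part II: S1 = 711/715; threaded value p + q = 1426; w = -33; cross terms: (3*-24 - 16*-40)=568, (16*-16 - 21*-24)=248, (21*-25 - -33*-16)=-1053, (-33*-40 - 3*-25)=1395; twice the area = |1158| = 1158; area = 579; boundary points = 1 + 1 + 9 + 3 = 14; strictly interior points = area - boundary/2 + 1 = 573; answer 573
Part III: S2 = 573; r = 6; total draws C(10,2) = 45; complement C(4,2) = 6; favorable 45 - 6 = 39; P = 13/15; answer 13/15
Part IV: S3 = 13/15; threaded value p + q = 28; c = 12217; 12217 = 19 * 643; sigma = (1 + 19) * (1 + 643) = 20 * 644 = 12880; answer 12880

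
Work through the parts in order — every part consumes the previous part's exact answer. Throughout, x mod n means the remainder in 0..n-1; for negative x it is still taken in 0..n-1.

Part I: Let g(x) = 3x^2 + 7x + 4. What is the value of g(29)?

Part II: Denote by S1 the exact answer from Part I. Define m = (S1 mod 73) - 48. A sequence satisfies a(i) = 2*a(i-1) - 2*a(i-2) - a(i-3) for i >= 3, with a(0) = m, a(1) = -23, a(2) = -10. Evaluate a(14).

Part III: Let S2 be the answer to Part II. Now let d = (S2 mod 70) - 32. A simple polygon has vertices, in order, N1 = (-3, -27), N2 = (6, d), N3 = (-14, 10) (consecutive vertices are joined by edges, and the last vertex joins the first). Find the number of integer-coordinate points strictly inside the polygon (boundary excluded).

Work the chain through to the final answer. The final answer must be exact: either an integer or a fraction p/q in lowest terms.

226

Part I: 3*(29)^2 + 7*(29)^1 + 4 = (2523) + (203) + (4) = 2730; answer 2730
Part II: S1 = 2730; m = -19; a(3) = 2*(-10) - 2*(-23) - 1*(-19) = 45; iterating: a(3)=45, a(4)=133, a(5)=186, a(6)=61, a(7)=-383, a(8)=-1074, a(9)=-1443, a(10)=-355, a(11)=3250, a(12)=8653, a(13)=11161, a(14)=1766; answer 1766
Part III: S2 = 1766; d = -16; cross terms: (-3*-16 - 6*-27)=210, (6*10 - -14*-16)=-164, (-14*-27 - -3*10)=408; twice the area = |454| = 454; area = 227; boundary points = 1 + 2 + 1 = 4; strictly interior points = area - boundary/2 + 1 = 226; answer 226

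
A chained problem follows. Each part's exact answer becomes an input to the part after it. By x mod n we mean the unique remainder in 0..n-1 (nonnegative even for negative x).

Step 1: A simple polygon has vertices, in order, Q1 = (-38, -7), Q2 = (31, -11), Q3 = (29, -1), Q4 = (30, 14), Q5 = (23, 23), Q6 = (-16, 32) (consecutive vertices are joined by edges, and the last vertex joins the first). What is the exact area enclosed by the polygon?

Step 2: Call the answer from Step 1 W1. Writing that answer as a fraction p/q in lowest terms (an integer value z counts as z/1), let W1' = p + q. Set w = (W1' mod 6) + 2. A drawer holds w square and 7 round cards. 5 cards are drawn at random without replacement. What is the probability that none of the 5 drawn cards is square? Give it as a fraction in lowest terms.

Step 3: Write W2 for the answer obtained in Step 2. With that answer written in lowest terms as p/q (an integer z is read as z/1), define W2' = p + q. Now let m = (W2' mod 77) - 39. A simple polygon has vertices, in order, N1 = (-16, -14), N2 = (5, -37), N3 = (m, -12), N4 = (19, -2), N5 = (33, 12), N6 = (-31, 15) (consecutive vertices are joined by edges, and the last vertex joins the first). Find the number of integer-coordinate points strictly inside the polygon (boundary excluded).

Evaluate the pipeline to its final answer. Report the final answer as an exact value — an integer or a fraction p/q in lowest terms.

Step 1: cross terms: (-38*-11 - 31*-7)=635, (31*-1 - 29*-11)=288, (29*14 - 30*-1)=436, (30*23 - 23*14)=368, (23*32 - -16*23)=1104, (-16*-7 - -38*32)=1328; twice the area = |4159| = 4159; area = 4159/2; answer 4159/2
Step 2: W1 = 4159/2; threaded value p + q = 4161; w = 5; total draws C(12,5) = 792; favorable C(7,5) = 21; P = 7/264; answer 7/264
Step 3: W2 = 7/264; threaded value p + q = 271; m = 1; cross terms: (-16*-37 - 5*-14)=662, (5*-12 - 1*-37)=-23, (1*-2 - 19*-12)=226, (19*12 - 33*-2)=294, (33*15 - -31*12)=867, (-31*-14 - -16*15)=674; twice the area = |2700| = 2700; area = 1350; boundary points = 1 + 1 + 2 + 14 + 1 + 1 = 20; strictly interior points = area - boundary/2 + 1 = 1341; answer 1341

1341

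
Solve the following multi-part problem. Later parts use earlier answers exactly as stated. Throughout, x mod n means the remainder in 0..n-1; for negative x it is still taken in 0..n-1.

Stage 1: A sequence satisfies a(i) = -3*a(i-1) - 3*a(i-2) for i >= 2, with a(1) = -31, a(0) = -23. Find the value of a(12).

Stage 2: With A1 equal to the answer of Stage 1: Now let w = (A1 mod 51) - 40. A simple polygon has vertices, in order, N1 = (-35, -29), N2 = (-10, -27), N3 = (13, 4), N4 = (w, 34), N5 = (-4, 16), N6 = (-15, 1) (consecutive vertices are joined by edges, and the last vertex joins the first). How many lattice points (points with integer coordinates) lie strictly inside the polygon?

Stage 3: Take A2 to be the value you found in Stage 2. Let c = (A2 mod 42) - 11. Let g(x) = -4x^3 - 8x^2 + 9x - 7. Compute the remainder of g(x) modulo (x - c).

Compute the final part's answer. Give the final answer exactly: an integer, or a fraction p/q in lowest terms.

Stage 1: a(2) = -3*(-31) - 3*(-23) = 162; iterating: a(2)=162, a(3)=-393, a(4)=693, a(5)=-900, a(6)=621, a(7)=837, a(8)=-4374, a(9)=10611, a(10)=-18711, a(11)=24300, a(12)=-16767; answer -16767
Stage 2: A1 = -16767; w = -28; cross terms: (-35*-27 - -10*-29)=655, (-10*4 - 13*-27)=311, (13*34 - -28*4)=554, (-28*16 - -4*34)=-312, (-4*1 - -15*16)=236, (-15*-29 - -35*1)=470; twice the area = |1914| = 1914; area = 957; boundary points = 1 + 1 + 1 + 6 + 1 + 10 = 20; strictly interior points = area - boundary/2 + 1 = 948; answer 948
Stage 3: A2 = 948; c = 13; remainder = value at the root: -4*(13)^3 - 8*(13)^2 + 9*(13)^1 - 7 = (-8788) + (-1352) + (117) + (-7) = -10030; answer -10030

-10030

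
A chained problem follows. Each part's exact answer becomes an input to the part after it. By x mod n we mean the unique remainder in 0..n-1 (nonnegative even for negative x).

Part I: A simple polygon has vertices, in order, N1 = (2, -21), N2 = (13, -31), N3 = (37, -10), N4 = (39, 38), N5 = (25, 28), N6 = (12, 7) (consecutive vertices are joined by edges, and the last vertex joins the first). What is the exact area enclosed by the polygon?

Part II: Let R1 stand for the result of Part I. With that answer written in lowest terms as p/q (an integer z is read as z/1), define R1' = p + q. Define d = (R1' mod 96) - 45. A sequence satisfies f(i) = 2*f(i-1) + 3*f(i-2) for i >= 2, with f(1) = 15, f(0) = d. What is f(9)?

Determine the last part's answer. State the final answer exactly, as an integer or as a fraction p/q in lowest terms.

Part I: cross terms: (2*-31 - 13*-21)=211, (13*-10 - 37*-31)=1017, (37*38 - 39*-10)=1796, (39*28 - 25*38)=142, (25*7 - 12*28)=-161, (12*-21 - 2*7)=-266; twice the area = |2739| = 2739; area = 2739/2; answer 2739/2
Part II: R1 = 2739/2; threaded value p + q = 2741; d = 8; f(2) = 2*(15) + 3*(8) = 54; iterating: f(2)=54, f(3)=153, f(4)=468, f(5)=1395, f(6)=4194, f(7)=12573, f(8)=37728, f(9)=113175; answer 113175

113175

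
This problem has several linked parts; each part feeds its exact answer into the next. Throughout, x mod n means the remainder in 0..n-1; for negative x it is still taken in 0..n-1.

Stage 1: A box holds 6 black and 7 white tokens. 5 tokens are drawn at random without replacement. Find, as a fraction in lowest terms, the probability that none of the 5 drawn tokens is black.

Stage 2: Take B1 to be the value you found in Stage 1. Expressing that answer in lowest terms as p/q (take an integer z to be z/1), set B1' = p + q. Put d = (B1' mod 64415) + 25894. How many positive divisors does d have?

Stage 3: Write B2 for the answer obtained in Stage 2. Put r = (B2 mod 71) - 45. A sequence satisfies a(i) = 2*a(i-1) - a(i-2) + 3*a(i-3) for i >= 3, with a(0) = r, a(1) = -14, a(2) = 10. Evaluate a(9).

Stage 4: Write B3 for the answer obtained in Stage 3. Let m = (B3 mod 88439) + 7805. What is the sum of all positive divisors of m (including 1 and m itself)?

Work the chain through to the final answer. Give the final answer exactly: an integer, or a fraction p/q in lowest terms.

166320

Stage 1: total draws C(13,5) = 1287; favorable C(7,5) = 21; P = 7/429; answer 7/429
Stage 2: B1 = 7/429; threaded value p + q = 436; d = 26330; 26330 = 2 * 5 * 2633; number of divisors = (1+1) * (1+1) * (1+1) = 8; answer 8
Stage 3: B2 = 8; r = -37; a(3) = 2*(10) - 1*(-14) + 3*(-37) = -77; iterating: a(3)=-77, a(4)=-206, a(5)=-305, a(6)=-635, a(7)=-1583, a(8)=-3446, a(9)=-7214; answer -7214
Stage 4: B3 = -7214; m = 89030; 89030 = 2 * 5 * 29 * 307; sigma = (1 + 2) * (1 + 5) * (1 + 29) * (1 + 307) = 3 * 6 * 30 * 308 = 166320; answer 166320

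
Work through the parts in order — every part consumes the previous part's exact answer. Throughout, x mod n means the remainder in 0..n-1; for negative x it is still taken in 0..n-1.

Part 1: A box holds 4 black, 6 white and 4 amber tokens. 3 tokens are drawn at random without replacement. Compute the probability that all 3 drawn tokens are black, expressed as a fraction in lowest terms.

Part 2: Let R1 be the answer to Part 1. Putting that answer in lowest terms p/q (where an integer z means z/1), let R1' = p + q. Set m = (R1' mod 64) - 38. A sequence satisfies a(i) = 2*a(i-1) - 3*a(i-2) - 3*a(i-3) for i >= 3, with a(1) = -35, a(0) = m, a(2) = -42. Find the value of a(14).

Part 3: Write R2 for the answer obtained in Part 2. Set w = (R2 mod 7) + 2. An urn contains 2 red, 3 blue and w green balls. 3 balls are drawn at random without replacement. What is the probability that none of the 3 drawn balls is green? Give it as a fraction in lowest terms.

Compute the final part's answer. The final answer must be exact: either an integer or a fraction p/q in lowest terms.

2/33

Part 1: total draws C(14,3) = 364; favorable C(4,3) = 4; P = 1/91; answer 1/91
Part 2: R1 = 1/91; threaded value p + q = 92; m = -10; a(3) = 2*(-42) - 3*(-35) - 3*(-10) = 51; iterating: a(3)=51, a(4)=333, a(5)=639, a(6)=126, a(7)=-2664, a(8)=-7623, a(9)=-7632, a(10)=15597, a(11)=76959, a(12)=130023, a(13)=-17622, a(14)=-656190; answer -656190
Part 3: R2 = -656190; w = 6; total draws C(11,3) = 165; favorable C(5,3) = 10; P = 2/33; answer 2/33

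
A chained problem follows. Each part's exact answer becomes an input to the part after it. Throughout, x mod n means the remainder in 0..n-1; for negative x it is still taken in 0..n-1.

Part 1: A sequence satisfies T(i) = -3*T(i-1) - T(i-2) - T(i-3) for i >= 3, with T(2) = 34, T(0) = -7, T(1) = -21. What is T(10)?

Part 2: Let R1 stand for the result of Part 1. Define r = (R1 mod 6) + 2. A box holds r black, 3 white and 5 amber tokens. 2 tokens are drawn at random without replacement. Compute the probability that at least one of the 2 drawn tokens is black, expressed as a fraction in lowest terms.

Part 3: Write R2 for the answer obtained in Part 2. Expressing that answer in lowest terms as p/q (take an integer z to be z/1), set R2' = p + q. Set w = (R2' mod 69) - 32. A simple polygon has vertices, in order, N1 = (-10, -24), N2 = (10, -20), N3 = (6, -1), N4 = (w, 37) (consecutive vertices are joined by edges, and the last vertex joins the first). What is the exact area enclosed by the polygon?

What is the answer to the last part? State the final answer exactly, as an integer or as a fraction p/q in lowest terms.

686

Part 1: T(3) = -3*(34) - 1*(-21) - 1*(-7) = -74; iterating: T(3)=-74, T(4)=209, T(5)=-587, T(6)=1626, T(7)=-4500, T(8)=12461, T(9)=-34509, T(10)=95566; answer 95566
Part 2: R1 = 95566; r = 6; total draws C(14,2) = 91; complement C(8,2) = 28; favorable 91 - 28 = 63; P = 9/13; answer 9/13
Part 3: R2 = 9/13; threaded value p + q = 22; w = -10; cross terms: (-10*-20 - 10*-24)=440, (10*-1 - 6*-20)=110, (6*37 - -10*-1)=212, (-10*-24 - -10*37)=610; twice the area = |1372| = 1372; area = 686; answer 686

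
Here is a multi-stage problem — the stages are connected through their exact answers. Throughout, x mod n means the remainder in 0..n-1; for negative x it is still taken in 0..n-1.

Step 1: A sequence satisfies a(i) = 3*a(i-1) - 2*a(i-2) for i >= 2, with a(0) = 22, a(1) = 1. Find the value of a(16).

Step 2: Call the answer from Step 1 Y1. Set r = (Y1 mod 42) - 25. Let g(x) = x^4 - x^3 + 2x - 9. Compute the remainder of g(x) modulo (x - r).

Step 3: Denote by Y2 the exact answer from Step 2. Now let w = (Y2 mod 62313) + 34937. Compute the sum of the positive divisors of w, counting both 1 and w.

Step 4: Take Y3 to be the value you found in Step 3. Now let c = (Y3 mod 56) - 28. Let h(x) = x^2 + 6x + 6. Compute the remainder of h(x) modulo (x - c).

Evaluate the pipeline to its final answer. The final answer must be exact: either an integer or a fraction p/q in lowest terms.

Step 1: a(2) = 3*(1) - 2*(22) = -41; iterating: a(2)=-41, a(3)=-125, a(4)=-293, a(5)=-629, a(6)=-1301, a(7)=-2645, a(8)=-5333, a(9)=-10709, a(10)=-21461, a(11)=-42965, a(12)=-85973, a(13)=-171989, a(14)=-344021, a(15)=-688085, a(16)=-1376213; answer -1376213
Step 2: Y1 = -1376213; r = -24; remainder = value at the root: 1*(-24)^4 - 1*(-24)^3 + 2*(-24)^1 - 9 = (331776) + (13824) + (-48) + (-9) = 345543; answer 345543
Step 3: Y2 = 345543; w = 68915; 68915 = 5 * 7 * 11 * 179; sigma = (1 + 5) * (1 + 7) * (1 + 11) * (1 + 179) = 6 * 8 * 12 * 180 = 103680; answer 103680
Step 4: Y3 = 103680; c = -4; remainder = value at the root: 1*(-4)^2 + 6*(-4)^1 + 6 = (16) + (-24) + (6) = -2; answer -2

-2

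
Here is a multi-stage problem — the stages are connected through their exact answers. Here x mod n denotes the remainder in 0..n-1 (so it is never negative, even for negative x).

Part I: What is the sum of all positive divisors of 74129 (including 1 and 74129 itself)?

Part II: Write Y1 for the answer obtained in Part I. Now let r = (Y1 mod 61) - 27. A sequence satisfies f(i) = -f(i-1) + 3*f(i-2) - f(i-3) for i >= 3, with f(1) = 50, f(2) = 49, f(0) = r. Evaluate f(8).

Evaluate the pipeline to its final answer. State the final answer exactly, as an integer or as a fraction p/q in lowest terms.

-3647

Part I: 74129 = 11 * 23 * 293; sigma = (1 + 11) * (1 + 23) * (1 + 293) = 12 * 24 * 294 = 84672; answer 84672
Part II: Y1 = 84672; r = -23; f(3) = -1*(49) + 3*(50) - 1*(-23) = 124; iterating: f(3)=124, f(4)=-27, f(5)=350, f(6)=-555, f(7)=1632, f(8)=-3647; answer -3647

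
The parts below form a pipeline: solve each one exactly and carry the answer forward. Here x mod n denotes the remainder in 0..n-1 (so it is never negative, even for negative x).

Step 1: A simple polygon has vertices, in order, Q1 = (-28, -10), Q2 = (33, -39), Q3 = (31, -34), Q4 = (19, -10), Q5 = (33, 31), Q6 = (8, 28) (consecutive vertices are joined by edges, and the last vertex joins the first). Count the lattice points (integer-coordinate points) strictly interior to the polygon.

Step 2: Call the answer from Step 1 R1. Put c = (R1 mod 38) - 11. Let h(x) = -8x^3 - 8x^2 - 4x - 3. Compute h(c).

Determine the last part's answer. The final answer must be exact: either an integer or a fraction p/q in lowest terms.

Step 1: cross terms: (-28*-39 - 33*-10)=1422, (33*-34 - 31*-39)=87, (31*-10 - 19*-34)=336, (19*31 - 33*-10)=919, (33*28 - 8*31)=676, (8*-10 - -28*28)=704; twice the area = |4144| = 4144; area = 2072; boundary points = 1 + 1 + 12 + 1 + 1 + 2 = 18; strictly interior points = area - boundary/2 + 1 = 2064; answer 2064
Step 2: R1 = 2064; c = 1; -8*(1)^3 - 8*(1)^2 - 4*(1)^1 - 3 = (-8) + (-8) + (-4) + (-3) = -23; answer -23

-23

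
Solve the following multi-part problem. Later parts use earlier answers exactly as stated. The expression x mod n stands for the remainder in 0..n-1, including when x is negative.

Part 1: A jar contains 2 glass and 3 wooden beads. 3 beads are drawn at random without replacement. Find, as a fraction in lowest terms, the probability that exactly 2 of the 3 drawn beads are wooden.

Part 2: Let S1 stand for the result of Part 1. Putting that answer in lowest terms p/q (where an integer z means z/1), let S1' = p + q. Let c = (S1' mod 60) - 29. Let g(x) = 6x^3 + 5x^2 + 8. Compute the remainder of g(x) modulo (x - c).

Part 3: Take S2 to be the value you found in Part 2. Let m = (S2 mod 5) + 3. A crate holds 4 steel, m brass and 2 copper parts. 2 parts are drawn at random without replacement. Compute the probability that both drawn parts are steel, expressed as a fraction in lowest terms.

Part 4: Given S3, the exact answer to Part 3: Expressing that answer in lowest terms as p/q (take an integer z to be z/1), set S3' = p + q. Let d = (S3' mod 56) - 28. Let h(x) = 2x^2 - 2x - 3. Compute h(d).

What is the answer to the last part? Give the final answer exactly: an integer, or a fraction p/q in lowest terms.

Part 1: total draws C(5,3) = 10; favorable C(3,2)*C(2,1) = 6; P = 3/5; answer 3/5
Part 2: S1 = 3/5; threaded value p + q = 8; c = -21; remainder = value at the root: 6*(-21)^3 + 5*(-21)^2 + 8 = (-55566) + (2205) + (8) = -53353; answer -53353
Part 3: S2 = -53353; m = 5; total draws C(11,2) = 55; favorable C(4,2) = 6; P = 6/55; answer 6/55
Part 4: S3 = 6/55; threaded value p + q = 61; d = -23; 2*(-23)^2 - 2*(-23)^1 - 3 = (1058) + (46) + (-3) = 1101; answer 1101

1101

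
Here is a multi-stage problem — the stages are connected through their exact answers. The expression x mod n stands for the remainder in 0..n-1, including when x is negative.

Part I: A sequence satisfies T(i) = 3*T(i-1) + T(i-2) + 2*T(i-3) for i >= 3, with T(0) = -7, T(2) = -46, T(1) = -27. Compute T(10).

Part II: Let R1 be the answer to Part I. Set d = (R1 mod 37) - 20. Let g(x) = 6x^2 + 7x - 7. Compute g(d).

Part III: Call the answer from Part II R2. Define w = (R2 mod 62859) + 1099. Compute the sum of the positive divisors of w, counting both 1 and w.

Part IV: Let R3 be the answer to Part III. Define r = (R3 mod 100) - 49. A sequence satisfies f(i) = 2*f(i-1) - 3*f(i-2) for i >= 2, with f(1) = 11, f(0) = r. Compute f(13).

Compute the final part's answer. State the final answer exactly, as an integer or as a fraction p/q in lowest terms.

Part I: T(3) = 3*(-46) + 1*(-27) + 2*(-7) = -179; iterating: T(3)=-179, T(4)=-637, T(5)=-2182, T(6)=-7541, T(7)=-26079, T(8)=-90142, T(9)=-311587, T(10)=-1077061; answer -1077061
Part II: R1 = -1077061; d = -11; 6*(-11)^2 + 7*(-11)^1 - 7 = (726) + (-77) + (-7) = 642; answer 642
Part III: R2 = 642; w = 1741; 1741 is prime, so its only divisors are 1 and 1741; sigma = 1 + 1741 = 1742; answer 1742
Part IV: R3 = 1742; r = -7; f(2) = 2*(11) - 3*(-7) = 43; iterating: f(2)=43, f(3)=53, f(4)=-23, f(5)=-205, f(6)=-341, f(7)=-67, f(8)=889, f(9)=1979, f(10)=1291, f(11)=-3355, f(12)=-10583, f(13)=-11101; answer -11101

-11101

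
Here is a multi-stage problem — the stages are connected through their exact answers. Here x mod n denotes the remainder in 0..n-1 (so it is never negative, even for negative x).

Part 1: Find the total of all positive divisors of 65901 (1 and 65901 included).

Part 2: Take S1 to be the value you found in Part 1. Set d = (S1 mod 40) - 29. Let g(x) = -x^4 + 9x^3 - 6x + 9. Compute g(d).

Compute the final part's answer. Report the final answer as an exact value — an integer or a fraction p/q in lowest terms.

-1711

Part 1: 65901 = 3 * 11 * 1997; sigma = (1 + 3) * (1 + 11) * (1 + 1997) = 4 * 12 * 1998 = 95904; answer 95904
Part 2: S1 = 95904; d = -5; -1*(-5)^4 + 9*(-5)^3 - 6*(-5)^1 + 9 = (-625) + (-1125) + (30) + (9) = -1711; answer -1711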